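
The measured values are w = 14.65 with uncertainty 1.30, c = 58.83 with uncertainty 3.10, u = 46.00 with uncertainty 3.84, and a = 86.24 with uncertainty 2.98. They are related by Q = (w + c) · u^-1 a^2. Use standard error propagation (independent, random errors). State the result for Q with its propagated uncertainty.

Let h = w + c = 73.48. δh = √(δw² + δc²) = √(1.69 + 9.61) = 3.36, so δh/h = 0.0457.
Q is then a monomial in h, u, a:
δQ/Q = √((δh/h)² + (-1·δu/u)² + (2·δa/a)²) = √(0.00209 + 0.00697 + 0.00478) = 0.118
Q = 11880, so δQ = 0.118 × 11880 = 1400.

11880 ± 1400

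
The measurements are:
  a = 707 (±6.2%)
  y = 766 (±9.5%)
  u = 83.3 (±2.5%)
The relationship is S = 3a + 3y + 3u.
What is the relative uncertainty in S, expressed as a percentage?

S is a linear combination, so absolute uncertainties add in quadrature:
  (3·δa)² = 17300;  (3·δy)² = 47700;  (3·δu)² = 39.0
δS = √(65000) = 255
S = 4670, so δS/S = 255/4670 = 0.0546.

5.46%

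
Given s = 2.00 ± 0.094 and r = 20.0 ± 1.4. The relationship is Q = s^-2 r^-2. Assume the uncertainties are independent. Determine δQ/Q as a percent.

16.9%

Each factor contributes (exponent × relative error)² to (δQ/Q)²:
  (-2·δs/s)² = (-2×0.0470)² = 0.00884;  (-2·δr/r)² = (-2×0.0700)² = 0.0196
δQ/Q = √(0.0284) = 0.169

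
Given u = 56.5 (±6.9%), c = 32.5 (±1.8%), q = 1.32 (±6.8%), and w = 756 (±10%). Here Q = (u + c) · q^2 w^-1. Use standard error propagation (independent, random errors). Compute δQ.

0.0358

Let h = u + c = 89.0. δh = √(δu² + δc²) = √(15.2 + 0.342) = 3.94, so δh/h = 0.0443.
Q is then a monomial in h, q, w:
δQ/Q = √((δh/h)² + (2·δq/q)² + (-1·δw/w)²) = √(0.00196 + 0.0185 + 0.0100) = 0.175
Q = 0.205, so δQ = 0.175 × 0.205 = 0.0358.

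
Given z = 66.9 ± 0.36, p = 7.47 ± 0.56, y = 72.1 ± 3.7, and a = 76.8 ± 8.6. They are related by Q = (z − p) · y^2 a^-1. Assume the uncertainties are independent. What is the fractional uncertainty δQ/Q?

0.152

Let u = z − p = 59.4. δu = √(δz² + δp²) = √(0.130 + 0.314) = 0.666, so δu/u = 0.0112.
Q is then a monomial in u, y, a:
δQ/Q = √((δu/u)² + (2·δy/y)² + (-1·δa/a)²) = √(0.000125 + 0.0105 + 0.0125) = 0.152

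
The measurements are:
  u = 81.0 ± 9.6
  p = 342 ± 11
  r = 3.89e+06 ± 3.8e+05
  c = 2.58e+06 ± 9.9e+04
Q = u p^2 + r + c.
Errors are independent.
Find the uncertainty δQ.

1.34e+06

Let w = u·p^2 = 9.47e+06. δw/w = √((1·δu/u)² + (2·δp/p)²) = √(0.0140 + 0.00414) = 0.135, so δw = 1.28e+06.
Q = w + r + c: δQ = √(δw² + δr² + δc²) = √(1.63e+12 + 1.44e+11 + 9.8e+09) = 1.34e+06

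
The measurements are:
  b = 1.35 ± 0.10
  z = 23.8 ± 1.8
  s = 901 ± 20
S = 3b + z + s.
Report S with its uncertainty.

929 ± 20.1

Absolute uncertainties add in quadrature for a linear combination:
  (3·δb)² = 0.0900;  (δz)² = 3.24;  (δs)² = 400
δS = √(403) = 20.1
S = 929.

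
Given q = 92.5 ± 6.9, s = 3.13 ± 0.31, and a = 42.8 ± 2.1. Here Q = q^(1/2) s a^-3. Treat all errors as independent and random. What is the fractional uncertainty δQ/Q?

Q is a product of powers, so relative uncertainties combine in quadrature:
  (½·δq/q)² = (0.5×0.0746)² = 0.00139;  (1·δs/s)² = (1×0.0990)² = 0.00981;  (-3·δa/a)² = (-3×0.0491)² = 0.0217
δQ/Q = √(0.0329) = 0.181

0.181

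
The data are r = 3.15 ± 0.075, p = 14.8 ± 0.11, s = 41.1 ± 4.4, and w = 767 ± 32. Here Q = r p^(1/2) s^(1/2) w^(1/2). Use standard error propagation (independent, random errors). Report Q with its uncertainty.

Products/powers → add relative errors in quadrature, weighted by exponent:
  (1·δr/r)² = (1×0.0238)² = 0.000567;  (½·δp/p)² = (0.5×0.00743)² = 1.38e-05;  (½·δs/s)² = (0.5×0.107)² = 0.00287;  (½·δw/w)² = (0.5×0.0417)² = 0.000435
δQ/Q = √(0.00388) = 0.0623
Q = 2150, so δQ = 0.0623 × 2150 = 134.

2150 ± 134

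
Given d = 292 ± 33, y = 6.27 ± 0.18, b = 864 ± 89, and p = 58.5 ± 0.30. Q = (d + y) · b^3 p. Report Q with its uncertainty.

Let u = d + y = 298. δu = √(δd² + δy²) = √(1090 + 0.0324) = 33.0, so δu/u = 0.111.
Q is then a monomial in u, b, p:
δQ/Q = √((δu/u)² + (3·δb/b)² + (1·δp/p)²) = √(0.0122 + 0.0955 + 2.63e-05) = 0.328
Q = 1.13e+13, so δQ = 0.328 × 1.13e+13 = 3.69e+12.

(1.13 ± 0.369) × 10^13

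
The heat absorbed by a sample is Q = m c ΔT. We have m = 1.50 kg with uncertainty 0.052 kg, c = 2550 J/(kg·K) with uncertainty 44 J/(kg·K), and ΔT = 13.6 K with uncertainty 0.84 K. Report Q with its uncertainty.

Products/powers → add relative errors in quadrature, weighted by exponent:
  (1·δm/m)² = (1×0.0347)² = 0.00120;  (1·δc/c)² = (1×0.0173)² = 0.000298;  (1·δΔT/ΔT)² = (1×0.0618)² = 0.00381
δQ/Q = √(0.00531) = 0.0729
Q = 52000 J, so δQ = 0.0729 × 52000 = 3790 J.

52000 ± 3790 J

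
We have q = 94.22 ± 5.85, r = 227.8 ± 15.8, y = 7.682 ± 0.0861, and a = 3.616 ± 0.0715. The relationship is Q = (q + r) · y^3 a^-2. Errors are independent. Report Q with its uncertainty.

11160 ± 823

Let u = q + r = 322.0. δu = √(δq² + δr²) = √(34.2 + 250) = 16.8, so δu/u = 0.0523.
Q is then a monomial in u, y, a:
δQ/Q = √((δu/u)² + (3·δy/y)² + (-2·δa/a)²) = √(0.00274 + 0.00113 + 0.00156) = 0.0737
Q = 11160, so δQ = 0.0737 × 11160 = 823.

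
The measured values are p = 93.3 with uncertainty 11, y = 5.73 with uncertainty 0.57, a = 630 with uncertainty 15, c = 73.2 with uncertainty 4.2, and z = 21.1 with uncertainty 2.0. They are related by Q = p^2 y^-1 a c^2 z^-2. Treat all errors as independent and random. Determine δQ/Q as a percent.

33.9%

For a monomial Q ∝ p^2, y^-1, a, c^2, z^-2, fractional errors add in quadrature:
  (2·δp/p)² = (2×0.118)² = 0.0556;  (-1·δy/y)² = (-1×0.0995)² = 0.00990;  (1·δa/a)² = (1×0.0238)² = 0.000567;  (2·δc/c)² = (2×0.0574)² = 0.0132;  (-2·δz/z)² = (-2×0.0948)² = 0.0359
δQ/Q = √(0.115) = 0.339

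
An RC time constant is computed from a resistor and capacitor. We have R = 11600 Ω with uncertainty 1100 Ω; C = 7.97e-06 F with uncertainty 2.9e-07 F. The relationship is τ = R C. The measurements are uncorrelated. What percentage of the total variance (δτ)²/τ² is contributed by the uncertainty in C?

12.8%

(δτ/τ)² = (1·δR/R)² + (1·δC/C)²
  R term: (1×0.0948)² = 0.00899
  C term: (1×0.0364)² = 0.00132
Total = 0.0103. Share from C = 0.00132/0.0103 = 0.128.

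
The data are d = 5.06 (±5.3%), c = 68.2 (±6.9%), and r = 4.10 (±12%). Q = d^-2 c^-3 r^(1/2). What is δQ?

5.99e-08

Q is a product of powers, so relative uncertainties combine in quadrature:
  (-2·δd/d)² = (-2×0.0530)² = 0.0112;  (-3·δc/c)² = (-3×0.0690)² = 0.0428;  (½·δr/r)² = (0.5×0.120)² = 0.00360
δQ/Q = √(0.0577) = 0.240
Q = 2.49e-07, so δQ = 0.240 × 2.49e-07 = 5.99e-08.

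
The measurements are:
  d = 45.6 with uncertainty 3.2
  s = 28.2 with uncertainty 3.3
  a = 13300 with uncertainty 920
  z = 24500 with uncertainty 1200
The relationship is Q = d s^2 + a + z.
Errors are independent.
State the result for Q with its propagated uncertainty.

74100 ± 8990

Let p = d·s^2 = 36300. δp/p = √((1·δd/d)² + (2·δs/s)²) = √(0.00492 + 0.0548) = 0.244, so δp = 8860.
Q = p + a + z: δQ = √(δp² + δa² + δz²) = √(7.85e+07 + 8.46e+05 + 1.44e+06) = 8990
Q = 74100.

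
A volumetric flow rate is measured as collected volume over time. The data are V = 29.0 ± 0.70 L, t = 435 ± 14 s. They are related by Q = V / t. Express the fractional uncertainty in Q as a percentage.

Products/powers → add relative errors in quadrature, weighted by exponent:
  (1·δV/V)² = (1×0.0241)² = 0.000583;  (-1·δt/t)² = (-1×0.0322)² = 0.00104
δQ/Q = √(0.00162) = 0.0402

4.02%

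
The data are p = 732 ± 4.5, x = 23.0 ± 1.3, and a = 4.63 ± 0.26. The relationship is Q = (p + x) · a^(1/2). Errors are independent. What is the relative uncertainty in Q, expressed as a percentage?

2.88%

Let u = p + x = 755. δu = √(δp² + δx²) = √(20.2 + 1.69) = 4.68, so δu/u = 0.00620.
Q is then a monomial in u, a:
δQ/Q = √((δu/u)² + (½·δa/a)²) = √(3.85e-05 + 0.000788) = 0.0288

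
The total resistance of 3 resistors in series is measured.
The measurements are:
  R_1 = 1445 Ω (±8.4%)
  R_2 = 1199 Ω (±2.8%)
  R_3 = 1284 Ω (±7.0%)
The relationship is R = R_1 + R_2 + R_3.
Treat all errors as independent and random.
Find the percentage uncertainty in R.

3.94%

Each term contributes (cᵢ δxᵢ)² to (δR)²:
  (δR_1)² = 14700;  (δR_2)² = 1130;  (δR_3)² = 8080
δR = √(23900) = 155 Ω
R = 3928 Ω, so δR/R = 155/3928 = 0.0394.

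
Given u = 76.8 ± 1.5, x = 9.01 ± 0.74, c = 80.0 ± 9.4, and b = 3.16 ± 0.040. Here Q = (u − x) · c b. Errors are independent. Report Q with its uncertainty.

Let w = u − x = 67.8. δw = √(δu² + δx²) = √(2.25 + 0.548) = 1.67, so δw/w = 0.0247.
Q is then a monomial in w, c, b:
δQ/Q = √((δw/w)² + (1·δc/c)² + (1·δb/b)²) = √(0.000609 + 0.0138 + 0.000160) = 0.121
Q = 17100, so δQ = 0.121 × 17100 = 2070.

17100 ± 2070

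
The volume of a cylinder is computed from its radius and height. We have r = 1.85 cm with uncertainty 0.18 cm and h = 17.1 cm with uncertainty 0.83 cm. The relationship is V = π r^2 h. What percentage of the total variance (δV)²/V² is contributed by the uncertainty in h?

5.86%

(δV/V)² = (2·δr/r)² + (1·δh/h)²
  r term: (2×0.0973)² = 0.0379
  h term: (1×0.0485)² = 0.00236
Total = 0.0402. Share from h = 0.00236/0.0402 = 0.0586.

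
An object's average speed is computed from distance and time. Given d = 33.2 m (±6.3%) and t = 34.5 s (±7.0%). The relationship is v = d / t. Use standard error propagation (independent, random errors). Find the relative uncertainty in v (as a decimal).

Each factor contributes (exponent × relative error)² to (δv/v)²:
  (1·δd/d)² = (1×0.0630)² = 0.00397;  (-1·δt/t)² = (-1×0.0700)² = 0.00490
δv/v = √(0.00887) = 0.0942

0.0942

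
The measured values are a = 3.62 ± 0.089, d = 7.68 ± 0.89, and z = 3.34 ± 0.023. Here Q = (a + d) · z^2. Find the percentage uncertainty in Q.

8.03%

Let u = a + d = 11.3. δu = √(δa² + δd²) = √(0.00792 + 0.792) = 0.894, so δu/u = 0.0792.
Q is then a monomial in u, z:
δQ/Q = √((δu/u)² + (2·δz/z)²) = √(0.00627 + 0.000190) = 0.0803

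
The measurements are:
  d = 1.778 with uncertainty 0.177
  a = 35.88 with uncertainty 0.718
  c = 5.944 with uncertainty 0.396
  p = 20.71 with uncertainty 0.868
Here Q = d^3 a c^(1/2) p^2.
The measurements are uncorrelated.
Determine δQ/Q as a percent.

31.3%

Relative error in a monomial: (δQ/Q)² = Σ (nᵢ · δxᵢ/xᵢ)².
  (3·δd/d)² = (3×0.0996)² = 0.0892;  (1·δa/a)² = (1×0.0200)² = 0.000400;  (½·δc/c)² = (0.5×0.0666)² = 0.00111;  (2·δp/p)² = (2×0.0419)² = 0.00703
δQ/Q = √(0.0977) = 0.313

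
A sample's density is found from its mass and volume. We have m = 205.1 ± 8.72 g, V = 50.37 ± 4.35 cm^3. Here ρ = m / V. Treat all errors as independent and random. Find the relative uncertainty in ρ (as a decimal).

For a monomial ρ ∝ m, V^-1, fractional errors add in quadrature:
  (1·δm/m)² = (1×0.0425)² = 0.00181;  (-1·δV/V)² = (-1×0.0864)² = 0.00746
δρ/ρ = √(0.00927) = 0.0963

0.0963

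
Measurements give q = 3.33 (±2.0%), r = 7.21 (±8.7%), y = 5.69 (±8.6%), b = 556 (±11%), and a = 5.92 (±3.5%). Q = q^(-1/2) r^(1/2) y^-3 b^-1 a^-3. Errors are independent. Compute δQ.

Each factor contributes (exponent × relative error)² to (δQ/Q)²:
  (−½·δq/q)² = (-0.5×0.0200)² = 0.000100;  (½·δr/r)² = (0.5×0.0870)² = 0.00189;  (-3·δy/y)² = (-3×0.0860)² = 0.0666;  (-1·δb/b)² = (-1×0.110)² = 0.0121;  (-3·δa/a)² = (-3×0.0350)² = 0.0110
δQ/Q = √(0.0917) = 0.303
Q = 6.92e-08, so δQ = 0.303 × 6.92e-08 = 2.1e-08.

2.1e-08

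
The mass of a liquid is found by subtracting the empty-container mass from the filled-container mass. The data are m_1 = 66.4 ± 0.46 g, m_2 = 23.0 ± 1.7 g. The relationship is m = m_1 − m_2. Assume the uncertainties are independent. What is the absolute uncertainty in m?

1.76 g

Absolute uncertainties add in quadrature for a linear combination:
  (δm_1)² = 0.212;  (δm_2)² = 2.89
δm = √(3.10) = 1.76 g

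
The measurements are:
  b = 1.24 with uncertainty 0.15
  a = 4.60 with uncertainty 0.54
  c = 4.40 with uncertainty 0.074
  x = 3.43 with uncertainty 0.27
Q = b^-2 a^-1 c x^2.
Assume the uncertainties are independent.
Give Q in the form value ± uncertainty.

For a monomial Q ∝ b^-2, a^-1, c, x^2, fractional errors add in quadrature:
  (-2·δb/b)² = (-2×0.121)² = 0.0585;  (-1·δa/a)² = (-1×0.117)² = 0.0138;  (1·δc/c)² = (1×0.0168)² = 0.000283;  (2·δx/x)² = (2×0.0787)² = 0.0248
δQ/Q = √(0.0974) = 0.312
Q = 7.32, so δQ = 0.312 × 7.32 = 2.28.

7.32 ± 2.28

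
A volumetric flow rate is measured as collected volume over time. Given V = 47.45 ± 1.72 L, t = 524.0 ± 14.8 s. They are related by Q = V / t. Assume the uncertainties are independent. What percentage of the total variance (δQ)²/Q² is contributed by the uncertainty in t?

37.8%

(δQ/Q)² = (1·δV/V)² + (-1·δt/t)²
  V term: (1×0.0362)² = 0.00131
  t term: (-1×0.0282)² = 0.000798
Total = 0.00211. Share from t = 0.000798/0.00211 = 0.378.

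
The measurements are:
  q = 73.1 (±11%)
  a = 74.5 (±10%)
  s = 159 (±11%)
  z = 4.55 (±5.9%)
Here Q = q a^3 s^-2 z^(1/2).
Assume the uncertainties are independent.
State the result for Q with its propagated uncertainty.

2550 ± 992

Relative error in a monomial: (δQ/Q)² = Σ (nᵢ · δxᵢ/xᵢ)².
  (1·δq/q)² = (1×0.110)² = 0.0121;  (3·δa/a)² = (3×0.100)² = 0.0900;  (-2·δs/s)² = (-2×0.110)² = 0.0484;  (½·δz/z)² = (0.5×0.0590)² = 0.000870
δQ/Q = √(0.151) = 0.389
Q = 2550, so δQ = 0.389 × 2550 = 992.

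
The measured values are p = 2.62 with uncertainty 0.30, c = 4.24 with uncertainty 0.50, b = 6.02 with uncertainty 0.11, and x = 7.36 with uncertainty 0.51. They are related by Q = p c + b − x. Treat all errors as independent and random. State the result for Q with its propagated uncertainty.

9.77 ± 1.90

Let w = p·c = 11.1. δw/w = √((1·δp/p)² + (1·δc/c)²) = √(0.0131 + 0.0139) = 0.164, so δw = 1.83.
Q = w + b − x: δQ = √(δw² + δb² + δx²) = √(3.33 + 0.0121 + 0.260) = 1.90
Q = 9.77.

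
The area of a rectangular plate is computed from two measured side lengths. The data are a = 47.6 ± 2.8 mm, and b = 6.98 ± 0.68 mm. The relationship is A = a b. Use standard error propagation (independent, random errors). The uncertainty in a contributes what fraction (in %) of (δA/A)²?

(δA/A)² = (1·δa/a)² + (1·δb/b)²
  a term: (1×0.0588)² = 0.00346
  b term: (1×0.0974)² = 0.00949
Total = 0.0130. Share from a = 0.00346/0.0130 = 0.267.

26.7%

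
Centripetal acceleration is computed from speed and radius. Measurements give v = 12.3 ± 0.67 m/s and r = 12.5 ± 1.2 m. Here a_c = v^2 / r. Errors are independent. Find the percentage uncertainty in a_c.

a_c is a product of powers, so relative uncertainties combine in quadrature:
  (2·δv/v)² = (2×0.0545)² = 0.0119;  (-1·δr/r)² = (-1×0.0960)² = 0.00922
δa_c/a_c = √(0.0211) = 0.145

14.5%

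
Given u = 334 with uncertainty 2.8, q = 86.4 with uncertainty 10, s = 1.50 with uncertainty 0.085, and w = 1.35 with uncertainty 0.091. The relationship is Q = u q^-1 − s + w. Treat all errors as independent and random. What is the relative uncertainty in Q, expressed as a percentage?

12.5%

Let p = u·q^-1 = 3.87. δp/p = √((1·δu/u)² + (-1·δq/q)²) = √(7.03e-05 + 0.0134) = 0.116, so δp = 0.449.
Q = p − s + w: δQ = √(δp² + δs² + δw²) = √(0.201 + 0.00723 + 0.00828) = 0.466
Q = 3.72, so δQ/Q = 0.466/3.72 = 0.125.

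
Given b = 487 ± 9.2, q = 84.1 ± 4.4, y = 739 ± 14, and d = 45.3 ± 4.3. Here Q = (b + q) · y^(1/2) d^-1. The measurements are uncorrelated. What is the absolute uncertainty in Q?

Let u = b + q = 571. δu = √(δb² + δq²) = √(84.6 + 19.4) = 10.2, so δu/u = 0.0179.
Q is then a monomial in u, y, d:
δQ/Q = √((δu/u)² + (½·δy/y)² + (-1·δd/d)²) = √(0.000319 + 8.97e-05 + 0.00901) = 0.0971
Q = 343, so δQ = 0.0971 × 343 = 33.3.

33.3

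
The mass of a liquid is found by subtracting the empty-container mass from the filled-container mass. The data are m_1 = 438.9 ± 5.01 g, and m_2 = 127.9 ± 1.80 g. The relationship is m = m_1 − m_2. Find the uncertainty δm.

5.32 g

For a sum/difference, combine absolute errors in quadrature:
  (δm_1)² = 25.1;  (δm_2)² = 3.24
δm = √(28.3) = 5.32 g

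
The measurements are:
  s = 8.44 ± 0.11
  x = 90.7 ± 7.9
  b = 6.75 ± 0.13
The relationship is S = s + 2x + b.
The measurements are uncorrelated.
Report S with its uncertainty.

Each term contributes (cᵢ δxᵢ)² to (δS)²:
  (δs)² = 0.0121;  (2·δx)² = 250;  (δb)² = 0.0169
δS = √(250) = 15.8
S = 197.

197 ± 15.8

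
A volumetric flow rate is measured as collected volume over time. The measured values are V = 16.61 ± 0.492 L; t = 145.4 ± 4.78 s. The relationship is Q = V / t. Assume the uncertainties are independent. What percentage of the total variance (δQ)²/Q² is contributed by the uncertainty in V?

44.8%

(δQ/Q)² = (1·δV/V)² + (-1·δt/t)²
  V term: (1×0.0296)² = 0.000877
  t term: (-1×0.0329)² = 0.00108
Total = 0.00196. Share from V = 0.000877/0.00196 = 0.448.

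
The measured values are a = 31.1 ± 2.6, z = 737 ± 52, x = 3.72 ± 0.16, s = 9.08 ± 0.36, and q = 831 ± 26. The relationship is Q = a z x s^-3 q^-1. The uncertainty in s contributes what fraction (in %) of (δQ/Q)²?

48.9%

(δQ/Q)² = (1·δa/a)² + (1·δz/z)² + (1·δx/x)² + (-3·δs/s)² + (-1·δq/q)²
  a term: (1×0.0836)² = 0.00699
  z term: (1×0.0706)² = 0.00498
  x term: (1×0.0430)² = 0.00185
  s term: (-3×0.0396)² = 0.0141
  q term: (-1×0.0313)² = 0.000979
Total = 0.0289. Share from s = 0.0141/0.0289 = 0.489.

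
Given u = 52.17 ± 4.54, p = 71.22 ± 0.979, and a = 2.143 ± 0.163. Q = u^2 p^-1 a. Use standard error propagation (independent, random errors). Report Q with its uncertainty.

81.90 ± 15.6

Since Q is a product/quotient, work with relative uncertainties:
  (2·δu/u)² = (2×0.0870)² = 0.0303;  (-1·δp/p)² = (-1×0.0137)² = 0.000189;  (1·δa/a)² = (1×0.0761)² = 0.00579
δQ/Q = √(0.0363) = 0.190
Q = 81.90, so δQ = 0.190 × 81.90 = 15.6.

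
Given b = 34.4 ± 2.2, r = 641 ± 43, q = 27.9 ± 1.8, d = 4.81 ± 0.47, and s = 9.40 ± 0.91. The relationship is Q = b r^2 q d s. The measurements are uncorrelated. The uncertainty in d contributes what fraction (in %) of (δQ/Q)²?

21.1%

(δQ/Q)² = (1·δb/b)² + (2·δr/r)² + (1·δq/q)² + (1·δd/d)² + (1·δs/s)²
  b term: (1×0.0640)² = 0.00409
  r term: (2×0.0671)² = 0.0180
  q term: (1×0.0645)² = 0.00416
  d term: (1×0.0977)² = 0.00955
  s term: (1×0.0968)² = 0.00937
Total = 0.0452. Share from d = 0.00955/0.0452 = 0.211.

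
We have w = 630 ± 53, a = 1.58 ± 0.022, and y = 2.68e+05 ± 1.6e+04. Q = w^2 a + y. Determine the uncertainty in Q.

Let p = w^2·a = 6.27e+05. δp/p = √((2·δw/w)² + (1·δa/a)²) = √(0.0283 + 0.000194) = 0.169, so δp = 1.06e+05.
Q = p + y: δQ = √(δp² + δy²) = √(1.12e+10 + 2.56e+08) = 1.07e+05

1.07e+05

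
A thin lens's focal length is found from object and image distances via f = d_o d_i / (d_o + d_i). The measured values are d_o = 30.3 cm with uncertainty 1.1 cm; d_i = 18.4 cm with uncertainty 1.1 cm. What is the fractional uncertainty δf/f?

0.0396

∂f/∂d_o = (d_i/(d_o+d_i))² = 0.143;  ∂f/∂d_i = (d_o/(d_o+d_i))² = 0.387
δf = √((∂f/∂d_o · δd_o)² + (∂f/∂d_i · δd_i)²) = √(0.0247 + 0.181) = 0.454 cm
f = 11.4 cm, so δf/f = 0.454/11.4 = 0.0396.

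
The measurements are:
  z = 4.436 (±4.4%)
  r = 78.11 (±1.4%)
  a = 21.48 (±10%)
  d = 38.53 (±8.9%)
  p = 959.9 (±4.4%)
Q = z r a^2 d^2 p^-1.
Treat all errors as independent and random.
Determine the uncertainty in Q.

68100

Relative error in a monomial: (δQ/Q)² = Σ (nᵢ · δxᵢ/xᵢ)².
  (1·δz/z)² = (1×0.0440)² = 0.00194;  (1·δr/r)² = (1×0.0140)² = 0.000196;  (2·δa/a)² = (2×0.100)² = 0.0400;  (2·δd/d)² = (2×0.0890)² = 0.0317;  (-1·δp/p)² = (-1×0.0440)² = 0.00194
δQ/Q = √(0.0758) = 0.275
Q = 247300, so δQ = 0.275 × 247300 = 68100.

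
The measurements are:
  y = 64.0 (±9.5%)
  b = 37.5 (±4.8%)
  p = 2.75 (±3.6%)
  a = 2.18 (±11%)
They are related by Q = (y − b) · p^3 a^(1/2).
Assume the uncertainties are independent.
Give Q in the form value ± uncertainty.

814 ± 218

Let u = y − b = 26.5. δu = √(δy² + δb²) = √(37.0 + 3.24) = 6.34, so δu/u = 0.239.
Q is then a monomial in u, p, a:
δQ/Q = √((δu/u)² + (3·δp/p)² + (½·δa/a)²) = √(0.0573 + 0.0117 + 0.00302) = 0.268
Q = 814, so δQ = 0.268 × 814 = 218.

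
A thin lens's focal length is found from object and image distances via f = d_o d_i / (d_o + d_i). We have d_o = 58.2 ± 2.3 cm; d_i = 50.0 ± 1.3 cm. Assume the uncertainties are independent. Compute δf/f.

0.0230

∂f/∂d_o = (d_i/(d_o+d_i))² = 0.214;  ∂f/∂d_i = (d_o/(d_o+d_i))² = 0.289
δf = √((∂f/∂d_o · δd_o)² + (∂f/∂d_i · δd_i)²) = √(0.241 + 0.141) = 0.619 cm
f = 26.9 cm, so δf/f = 0.619/26.9 = 0.0230.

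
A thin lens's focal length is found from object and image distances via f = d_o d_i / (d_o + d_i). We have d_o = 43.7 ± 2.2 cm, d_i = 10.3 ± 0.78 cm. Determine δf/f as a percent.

6.20%

∂f/∂d_o = (d_i/(d_o+d_i))² = 0.0364;  ∂f/∂d_i = (d_o/(d_o+d_i))² = 0.655
δf = √((∂f/∂d_o · δd_o)² + (∂f/∂d_i · δd_i)²) = √(0.00641 + 0.261) = 0.517 cm
f = 8.34 cm, so δf/f = 0.517/8.34 = 0.0620.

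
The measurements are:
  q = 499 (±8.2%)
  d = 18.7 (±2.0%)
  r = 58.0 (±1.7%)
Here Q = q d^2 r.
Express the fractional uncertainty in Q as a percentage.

For a monomial Q ∝ q, d^2, r, fractional errors add in quadrature:
  (1·δq/q)² = (1×0.0820)² = 0.00672;  (2·δd/d)² = (2×0.0200)² = 0.00160;  (1·δr/r)² = (1×0.0170)² = 0.000289
δQ/Q = √(0.00861) = 0.0928

9.28%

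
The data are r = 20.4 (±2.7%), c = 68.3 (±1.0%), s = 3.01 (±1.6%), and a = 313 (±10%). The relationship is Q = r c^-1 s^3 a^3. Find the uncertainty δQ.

Relative error in a monomial: (δQ/Q)² = Σ (nᵢ · δxᵢ/xᵢ)².
  (1·δr/r)² = (1×0.0270)² = 0.000729;  (-1·δc/c)² = (-1×0.0100)² = 0.000100;  (3·δs/s)² = (3×0.0160)² = 0.00230;  (3·δa/a)² = (3×0.100)² = 0.0900
δQ/Q = √(0.0931) = 0.305
Q = 2.5e+08, so δQ = 0.305 × 2.5e+08 = 7.62e+07.

7.62e+07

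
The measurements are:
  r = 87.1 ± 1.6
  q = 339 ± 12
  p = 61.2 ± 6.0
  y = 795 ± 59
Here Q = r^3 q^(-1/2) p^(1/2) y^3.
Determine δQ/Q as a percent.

23.5%

Products/powers → add relative errors in quadrature, weighted by exponent:
  (3·δr/r)² = (3×0.0184)² = 0.00304;  (−½·δq/q)² = (-0.5×0.0354)² = 0.000313;  (½·δp/p)² = (0.5×0.0980)² = 0.00240;  (3·δy/y)² = (3×0.0742)² = 0.0496
δQ/Q = √(0.0553) = 0.235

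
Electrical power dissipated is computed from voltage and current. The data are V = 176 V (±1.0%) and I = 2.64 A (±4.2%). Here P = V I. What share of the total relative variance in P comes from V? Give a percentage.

5.36%

(δP/P)² = (1·δV/V)² + (1·δI/I)²
  V term: (1×0.0100)² = 0.000100
  I term: (1×0.0420)² = 0.00176
Total = 0.00186. Share from V = 0.000100/0.00186 = 0.0536.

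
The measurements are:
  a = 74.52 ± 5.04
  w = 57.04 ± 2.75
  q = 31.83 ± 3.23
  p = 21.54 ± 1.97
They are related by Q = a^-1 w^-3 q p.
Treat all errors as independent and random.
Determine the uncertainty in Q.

1.04e-05

Each factor contributes (exponent × relative error)² to (δQ/Q)²:
  (-1·δa/a)² = (-1×0.0676)² = 0.00457;  (-3·δw/w)² = (-3×0.0482)² = 0.0209;  (1·δq/q)² = (1×0.101)² = 0.0103;  (1·δp/p)² = (1×0.0915)² = 0.00836
δQ/Q = √(0.0442) = 0.210
Q = 4.958e-05, so δQ = 0.210 × 4.958e-05 = 1.04e-05.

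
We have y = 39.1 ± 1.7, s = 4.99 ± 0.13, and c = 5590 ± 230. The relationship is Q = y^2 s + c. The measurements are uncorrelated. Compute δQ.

Let p = y^2·s = 7630. δp/p = √((2·δy/y)² + (1·δs/s)²) = √(0.00756 + 0.000679) = 0.0908, so δp = 693.
Q = p + c: δQ = √(δp² + δc²) = √(4.8e+05 + 52900) = 730

730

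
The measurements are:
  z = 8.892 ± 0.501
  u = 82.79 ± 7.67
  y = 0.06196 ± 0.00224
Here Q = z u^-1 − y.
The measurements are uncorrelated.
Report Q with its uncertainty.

0.04544 ± 0.0119

Let p = z·u^-1 = 0.1074. δp/p = √((1·δz/z)² + (-1·δu/u)²) = √(0.00317 + 0.00858) = 0.108, so δp = 0.0116.
Q = p − y: δQ = √(δp² + δy²) = √(0.000136 + 5.02e-06) = 0.0119
Q = 0.04544.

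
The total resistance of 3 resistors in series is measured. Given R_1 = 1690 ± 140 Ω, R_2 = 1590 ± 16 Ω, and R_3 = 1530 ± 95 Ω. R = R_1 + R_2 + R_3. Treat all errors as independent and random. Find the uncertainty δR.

For a sum/difference, combine absolute errors in quadrature:
  (δR_1)² = 19600;  (δR_2)² = 256;  (δR_3)² = 9020
δR = √(28900) = 170 Ω

170 Ω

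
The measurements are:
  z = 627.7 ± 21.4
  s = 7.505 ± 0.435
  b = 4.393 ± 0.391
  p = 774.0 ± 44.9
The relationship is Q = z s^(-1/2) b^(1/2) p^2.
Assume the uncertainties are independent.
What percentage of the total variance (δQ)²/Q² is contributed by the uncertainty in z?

6.66%

(δQ/Q)² = (1·δz/z)² + (−½·δs/s)² + (½·δb/b)² + (2·δp/p)²
  z term: (1×0.0341)² = 0.00116
  s term: (-0.5×0.0580)² = 0.000840
  b term: (0.5×0.0890)² = 0.00198
  p term: (2×0.0580)² = 0.0135
Total = 0.0174. Share from z = 0.00116/0.0174 = 0.0666.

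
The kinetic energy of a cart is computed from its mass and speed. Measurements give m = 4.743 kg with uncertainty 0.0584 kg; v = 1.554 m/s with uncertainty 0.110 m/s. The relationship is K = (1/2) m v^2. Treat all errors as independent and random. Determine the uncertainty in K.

0.814 J

K is a product of powers, so relative uncertainties combine in quadrature:
  (1·δm/m)² = (1×0.0123)² = 0.000152;  (2·δv/v)² = (2×0.0708)² = 0.0200
δK/K = √(0.0202) = 0.142
K = 5.727 J, so δK = 0.142 × 5.727 = 0.814 J.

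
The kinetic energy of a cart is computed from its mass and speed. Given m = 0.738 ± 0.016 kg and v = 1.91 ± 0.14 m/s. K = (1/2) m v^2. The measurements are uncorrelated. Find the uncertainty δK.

K is a product of powers, so relative uncertainties combine in quadrature:
  (1·δm/m)² = (1×0.0217)² = 0.000470;  (2·δv/v)² = (2×0.0733)² = 0.0215
δK/K = √(0.0220) = 0.148
K = 1.35 J, so δK = 0.148 × 1.35 = 0.199 J.

0.199 J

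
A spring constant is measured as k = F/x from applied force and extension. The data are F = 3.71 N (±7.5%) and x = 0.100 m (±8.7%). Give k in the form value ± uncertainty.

Each factor contributes (exponent × relative error)² to (δk/k)²:
  (1·δF/F)² = (1×0.0750)² = 0.00562;  (-1·δx/x)² = (-1×0.0870)² = 0.00757
δk/k = √(0.0132) = 0.115
k = 37.1 N/m, so δk = 0.115 × 37.1 = 4.26 N/m.

37.1 ± 4.26 N/m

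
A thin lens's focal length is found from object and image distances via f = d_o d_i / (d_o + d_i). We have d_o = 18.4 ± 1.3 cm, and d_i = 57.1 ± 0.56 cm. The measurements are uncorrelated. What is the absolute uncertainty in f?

0.744 cm

∂f/∂d_o = (d_i/(d_o+d_i))² = 0.572;  ∂f/∂d_i = (d_o/(d_o+d_i))² = 0.0594
δf = √((∂f/∂d_o · δd_o)² + (∂f/∂d_i · δd_i)²) = √(0.553 + 0.00111) = 0.744 cm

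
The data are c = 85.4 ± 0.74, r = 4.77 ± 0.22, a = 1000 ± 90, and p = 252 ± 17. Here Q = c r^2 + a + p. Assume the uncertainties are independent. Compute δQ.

Let w = c·r^2 = 1940. δw/w = √((1·δc/c)² + (2·δr/r)²) = √(7.51e-05 + 0.00851) = 0.0926, so δw = 180.
Q = w + a + p: δQ = √(δw² + δa² + δp²) = √(32400 + 8100 + 289) = 202

202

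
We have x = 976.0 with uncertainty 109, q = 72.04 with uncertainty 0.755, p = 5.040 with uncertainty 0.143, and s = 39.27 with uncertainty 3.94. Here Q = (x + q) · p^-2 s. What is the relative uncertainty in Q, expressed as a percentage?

15.5%

Let u = x + q = 1048. δu = √(δx² + δq²) = √(11900 + 0.570) = 109, so δu/u = 0.104.
Q is then a monomial in u, p, s:
δQ/Q = √((δu/u)² + (-2·δp/p)² + (1·δs/s)²) = √(0.0108 + 0.00322 + 0.0101) = 0.155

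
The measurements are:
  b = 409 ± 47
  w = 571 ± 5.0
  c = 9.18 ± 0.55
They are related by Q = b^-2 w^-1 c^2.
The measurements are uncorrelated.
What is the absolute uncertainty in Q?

2.29e-07

Products/powers → add relative errors in quadrature, weighted by exponent:
  (-2·δb/b)² = (-2×0.115)² = 0.0528;  (-1·δw/w)² = (-1×0.00876)² = 7.67e-05;  (2·δc/c)² = (2×0.0599)² = 0.0144
δQ/Q = √(0.0673) = 0.259
Q = 8.82e-07, so δQ = 0.259 × 8.82e-07 = 2.29e-07.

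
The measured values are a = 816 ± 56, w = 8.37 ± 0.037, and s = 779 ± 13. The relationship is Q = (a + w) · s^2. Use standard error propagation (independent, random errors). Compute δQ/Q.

Let u = a + w = 824. δu = √(δa² + δw²) = √(3140 + 0.00137) = 56.0, so δu/u = 0.0679.
Q is then a monomial in u, s:
δQ/Q = √((δu/u)² + (2·δs/s)²) = √(0.00461 + 0.00111) = 0.0757

0.0757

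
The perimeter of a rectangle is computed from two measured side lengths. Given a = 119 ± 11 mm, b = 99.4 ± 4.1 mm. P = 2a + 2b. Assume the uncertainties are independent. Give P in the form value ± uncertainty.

Each term contributes (cᵢ δxᵢ)² to (δP)²:
  (2·δa)² = 484;  (2·δb)² = 67.2
δP = √(551) = 23.5 mm
P = 437 mm.

437 ± 23.5 mm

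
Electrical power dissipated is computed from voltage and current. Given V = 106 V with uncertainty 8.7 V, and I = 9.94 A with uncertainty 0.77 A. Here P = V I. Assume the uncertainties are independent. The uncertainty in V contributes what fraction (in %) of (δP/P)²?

(δP/P)² = (1·δV/V)² + (1·δI/I)²
  V term: (1×0.0821)² = 0.00674
  I term: (1×0.0775)² = 0.00600
Total = 0.0127. Share from V = 0.00674/0.0127 = 0.529.

52.9%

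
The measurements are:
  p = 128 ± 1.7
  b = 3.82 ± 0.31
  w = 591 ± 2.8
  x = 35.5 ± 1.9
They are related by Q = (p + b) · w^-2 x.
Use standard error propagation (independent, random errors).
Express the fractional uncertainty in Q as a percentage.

5.59%

Let u = p + b = 132. δu = √(δp² + δb²) = √(2.89 + 0.0961) = 1.73, so δu/u = 0.0131.
Q is then a monomial in u, w, x:
δQ/Q = √((δu/u)² + (-2·δw/w)² + (1·δx/x)²) = √(0.000172 + 8.98e-05 + 0.00286) = 0.0559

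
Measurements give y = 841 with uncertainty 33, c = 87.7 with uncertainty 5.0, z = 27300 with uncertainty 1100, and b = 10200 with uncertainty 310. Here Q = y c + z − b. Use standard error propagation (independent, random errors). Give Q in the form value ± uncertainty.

90900 ± 5230

Let p = y·c = 73800. δp/p = √((1·δy/y)² + (1·δc/c)²) = √(0.00154 + 0.00325) = 0.0692, so δp = 5100.
Q = p + z − b: δQ = √(δp² + δz² + δb²) = √(2.61e+07 + 1.21e+06 + 96100) = 5230
Q = 90900.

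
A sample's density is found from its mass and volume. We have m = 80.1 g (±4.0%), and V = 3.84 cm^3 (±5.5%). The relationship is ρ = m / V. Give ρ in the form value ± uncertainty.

For a monomial ρ ∝ m, V^-1, fractional errors add in quadrature:
  (1·δm/m)² = (1×0.0400)² = 0.00160;  (-1·δV/V)² = (-1×0.0550)² = 0.00302
δρ/ρ = √(0.00462) = 0.0680
ρ = 20.9 g/cm^3, so δρ = 0.0680 × 20.9 = 1.42 g/cm^3.

20.9 ± 1.42 g/cm^3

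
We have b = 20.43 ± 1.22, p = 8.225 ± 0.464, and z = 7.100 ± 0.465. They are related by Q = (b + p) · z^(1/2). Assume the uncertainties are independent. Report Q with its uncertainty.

76.35 ± 4.28

Let u = b + p = 28.66. δu = √(δb² + δp²) = √(1.49 + 0.215) = 1.31, so δu/u = 0.0456.
Q is then a monomial in u, z:
δQ/Q = √((δu/u)² + (½·δz/z)²) = √(0.00207 + 0.00107) = 0.0561
Q = 76.35, so δQ = 0.0561 × 76.35 = 4.28.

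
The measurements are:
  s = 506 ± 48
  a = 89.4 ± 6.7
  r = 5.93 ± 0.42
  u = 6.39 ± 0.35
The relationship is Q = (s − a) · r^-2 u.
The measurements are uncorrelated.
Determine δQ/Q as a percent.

19.1%

Let w = s − a = 417. δw = √(δs² + δa²) = √(2300 + 44.9) = 48.5, so δw/w = 0.116.
Q is then a monomial in w, r, u:
δQ/Q = √((δw/w)² + (-2·δr/r)² + (1·δu/u)²) = √(0.0135 + 0.0201 + 0.00300) = 0.191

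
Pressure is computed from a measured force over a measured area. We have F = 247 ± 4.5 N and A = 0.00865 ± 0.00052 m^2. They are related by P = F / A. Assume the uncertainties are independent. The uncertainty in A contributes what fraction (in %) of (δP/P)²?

(δP/P)² = (1·δF/F)² + (-1·δA/A)²
  F term: (1×0.0182)² = 0.000332
  A term: (-1×0.0601)² = 0.00361
Total = 0.00395. Share from A = 0.00361/0.00395 = 0.916.

91.6%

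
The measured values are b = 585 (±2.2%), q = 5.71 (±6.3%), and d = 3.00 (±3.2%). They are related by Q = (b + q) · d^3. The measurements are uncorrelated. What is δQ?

Let u = b + q = 591. δu = √(δb² + δq²) = √(166 + 0.129) = 12.9, so δu/u = 0.0218.
Q is then a monomial in u, d:
δQ/Q = √((δu/u)² + (3·δd/d)²) = √(0.000475 + 0.00922) = 0.0984
Q = 15900, so δQ = 0.0984 × 15900 = 1570.

1570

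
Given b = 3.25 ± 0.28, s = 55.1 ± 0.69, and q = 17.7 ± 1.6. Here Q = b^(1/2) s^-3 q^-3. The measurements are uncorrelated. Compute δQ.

Relative error in a monomial: (δQ/Q)² = Σ (nᵢ · δxᵢ/xᵢ)².
  (½·δb/b)² = (0.5×0.0862)² = 0.00186;  (-3·δs/s)² = (-3×0.0125)² = 0.00141;  (-3·δq/q)² = (-3×0.0904)² = 0.0735
δQ/Q = √(0.0768) = 0.277
Q = 1.94e-09, so δQ = 0.277 × 1.94e-09 = 5.39e-10.

5.39e-10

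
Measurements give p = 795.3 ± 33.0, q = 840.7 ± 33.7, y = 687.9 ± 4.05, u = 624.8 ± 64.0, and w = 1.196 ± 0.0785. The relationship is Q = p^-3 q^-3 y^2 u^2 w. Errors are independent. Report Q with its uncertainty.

(7.392 ± 2.04) × 10^-7

For a monomial Q ∝ p^-3, q^-3, y^2, u^2, w, fractional errors add in quadrature:
  (-3·δp/p)² = (-3×0.0415)² = 0.0155;  (-3·δq/q)² = (-3×0.0401)² = 0.0145;  (2·δy/y)² = (2×0.00589)² = 0.000139;  (2·δu/u)² = (2×0.102)² = 0.0420;  (1·δw/w)² = (1×0.0656)² = 0.00431
δQ/Q = √(0.0764) = 0.276
Q = 7.392e-07, so δQ = 0.276 × 7.392e-07 = 2.04e-07.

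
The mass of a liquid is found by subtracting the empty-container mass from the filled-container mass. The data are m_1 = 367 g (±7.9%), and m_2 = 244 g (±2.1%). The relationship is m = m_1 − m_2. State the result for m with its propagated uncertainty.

123 ± 29.4 g

For a sum/difference, combine absolute errors in quadrature:
  (δm_1)² = 841;  (δm_2)² = 26.3
δm = √(867) = 29.4 g
m = 123 g.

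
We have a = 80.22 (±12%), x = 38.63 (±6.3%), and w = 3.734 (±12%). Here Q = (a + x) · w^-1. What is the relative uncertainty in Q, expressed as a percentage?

14.6%

Let u = a + x = 118.8. δu = √(δa² + δx²) = √(92.7 + 5.92) = 9.93, so δu/u = 0.0835.
Q is then a monomial in u, w:
δQ/Q = √((δu/u)² + (-1·δw/w)²) = √(0.00698 + 0.0144) = 0.146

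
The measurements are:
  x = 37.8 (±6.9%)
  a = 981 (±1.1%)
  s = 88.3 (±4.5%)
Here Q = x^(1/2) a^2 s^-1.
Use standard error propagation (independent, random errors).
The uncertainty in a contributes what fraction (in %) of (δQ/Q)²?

13.1%

(δQ/Q)² = (½·δx/x)² + (2·δa/a)² + (-1·δs/s)²
  x term: (0.5×0.0690)² = 0.00119
  a term: (2×0.0110)² = 0.000484
  s term: (-1×0.0450)² = 0.00202
Total = 0.00370. Share from a = 0.000484/0.00370 = 0.131.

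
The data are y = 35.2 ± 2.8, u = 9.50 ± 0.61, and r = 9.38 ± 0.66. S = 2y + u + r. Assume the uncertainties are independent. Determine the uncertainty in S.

5.67

S is a linear combination, so absolute uncertainties add in quadrature:
  (2·δy)² = 31.4;  (δu)² = 0.372;  (δr)² = 0.436
δS = √(32.2) = 5.67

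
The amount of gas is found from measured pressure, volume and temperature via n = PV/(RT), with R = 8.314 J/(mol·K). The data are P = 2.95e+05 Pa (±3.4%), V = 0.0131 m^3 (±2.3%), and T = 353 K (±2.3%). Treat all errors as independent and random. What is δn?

0.0620 mol

Each factor contributes (exponent × relative error)² to (δn/n)²:
  (1·δP/P)² = (1×0.0340)² = 0.00116;  (1·δV/V)² = (1×0.0230)² = 0.000529;  (-1·δT/T)² = (-1×0.0230)² = 0.000529
δn/n = √(0.00221) = 0.0471
n = 1.32 mol, so δn = 0.0471 × 1.32 = 0.0620 mol.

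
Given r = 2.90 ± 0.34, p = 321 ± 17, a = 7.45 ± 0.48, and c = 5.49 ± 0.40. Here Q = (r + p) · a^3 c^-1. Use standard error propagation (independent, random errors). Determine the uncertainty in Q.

Let u = r + p = 324. δu = √(δr² + δp²) = √(0.116 + 289) = 17.0, so δu/u = 0.0525.
Q is then a monomial in u, a, c:
δQ/Q = √((δu/u)² + (3·δa/a)² + (-1·δc/c)²) = √(0.00276 + 0.0374 + 0.00531) = 0.213
Q = 24400, so δQ = 0.213 × 24400 = 5200.

5200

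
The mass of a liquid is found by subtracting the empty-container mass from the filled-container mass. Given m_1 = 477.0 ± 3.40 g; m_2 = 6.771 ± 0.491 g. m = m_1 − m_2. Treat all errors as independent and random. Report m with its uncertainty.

Sums and differences: (δm)² = Σ (cᵢ δxᵢ)².
  (δm_1)² = 11.6;  (δm_2)² = 0.241
δm = √(11.8) = 3.44 g
m = 470.2 g.

470.2 ± 3.44 g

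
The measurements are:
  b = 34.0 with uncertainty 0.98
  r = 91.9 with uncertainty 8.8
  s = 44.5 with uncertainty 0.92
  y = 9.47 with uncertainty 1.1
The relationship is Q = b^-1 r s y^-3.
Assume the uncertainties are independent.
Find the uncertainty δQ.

0.0514

For a monomial Q ∝ b^-1, r, s, y^-3, fractional errors add in quadrature:
  (-1·δb/b)² = (-1×0.0288)² = 0.000831;  (1·δr/r)² = (1×0.0958)² = 0.00917;  (1·δs/s)² = (1×0.0207)² = 0.000427;  (-3·δy/y)² = (-3×0.116)² = 0.121
δQ/Q = √(0.132) = 0.363
Q = 0.142, so δQ = 0.363 × 0.142 = 0.0514.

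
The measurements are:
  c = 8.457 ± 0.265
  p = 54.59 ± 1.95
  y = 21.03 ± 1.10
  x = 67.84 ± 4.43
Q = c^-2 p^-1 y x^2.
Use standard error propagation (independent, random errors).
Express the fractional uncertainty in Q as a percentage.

Since Q is a product/quotient, work with relative uncertainties:
  (-2·δc/c)² = (-2×0.0313)² = 0.00393;  (-1·δp/p)² = (-1×0.0357)² = 0.00128;  (1·δy/y)² = (1×0.0523)² = 0.00274;  (2·δx/x)² = (2×0.0653)² = 0.0171
δQ/Q = √(0.0250) = 0.158

15.8%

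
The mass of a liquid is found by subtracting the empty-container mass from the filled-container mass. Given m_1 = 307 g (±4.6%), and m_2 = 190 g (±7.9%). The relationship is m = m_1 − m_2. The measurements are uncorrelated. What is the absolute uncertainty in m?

m is a linear combination, so absolute uncertainties add in quadrature:
  (δm_1)² = 199;  (δm_2)² = 225
δm = √(425) = 20.6 g

20.6 g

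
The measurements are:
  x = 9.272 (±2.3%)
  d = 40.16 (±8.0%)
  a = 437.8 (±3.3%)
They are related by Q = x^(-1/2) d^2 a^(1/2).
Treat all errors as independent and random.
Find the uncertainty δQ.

Relative error in a monomial: (δQ/Q)² = Σ (nᵢ · δxᵢ/xᵢ)².
  (−½·δx/x)² = (-0.5×0.0230)² = 0.000132;  (2·δd/d)² = (2×0.0800)² = 0.0256;  (½·δa/a)² = (0.5×0.0330)² = 0.000272
δQ/Q = √(0.0260) = 0.161
Q = 11080, so δQ = 0.161 × 11080 = 1790.

1790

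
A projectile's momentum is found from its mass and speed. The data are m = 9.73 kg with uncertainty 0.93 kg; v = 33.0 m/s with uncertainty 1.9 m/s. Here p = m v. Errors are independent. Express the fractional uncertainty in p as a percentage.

Since p is a product/quotient, work with relative uncertainties:
  (1·δm/m)² = (1×0.0956)² = 0.00914;  (1·δv/v)² = (1×0.0576)² = 0.00331
δp/p = √(0.0125) = 0.112

11.2%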